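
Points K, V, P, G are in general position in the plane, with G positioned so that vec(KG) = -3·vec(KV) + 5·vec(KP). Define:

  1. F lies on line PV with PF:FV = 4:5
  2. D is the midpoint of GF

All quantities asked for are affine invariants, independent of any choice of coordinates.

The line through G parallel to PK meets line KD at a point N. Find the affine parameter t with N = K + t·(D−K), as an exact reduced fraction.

t = 54/23

Set K = (0, 0), V = (1, 0), P = (0, 1), G = (-3, 5); any affine frame gives the same invariant.
1. F lies on line PV with PF:FV = 4:5 ⇒ F = (4/9, 5/9)
2. D is the midpoint of GF ⇒ D = (-23/18, 25/9)
through G parallel to PK: direction (0, -1); meets KD at N = (-3, 150/23)
N = K + t·(D−K) with t = 54/23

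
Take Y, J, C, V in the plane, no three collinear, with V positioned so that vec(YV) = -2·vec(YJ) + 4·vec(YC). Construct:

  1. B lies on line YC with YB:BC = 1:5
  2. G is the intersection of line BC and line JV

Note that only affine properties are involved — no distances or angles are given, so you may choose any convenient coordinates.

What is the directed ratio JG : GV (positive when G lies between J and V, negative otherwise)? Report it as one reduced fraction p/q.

Set Y = (0, 0), J = (1, 0), C = (0, 1), V = (-2, 4); any affine frame gives the same invariant.
1. B lies on line YC with YB:BC = 1:5 ⇒ B = (0, 1/6)
2. G is the intersection of line BC and line JV ⇒ G = (0, 4/3)
G = J + t·(V−J) with t = 1/3, so JG:GV = t:(1−t) = 1/3:2/3

JG:GV = 1/2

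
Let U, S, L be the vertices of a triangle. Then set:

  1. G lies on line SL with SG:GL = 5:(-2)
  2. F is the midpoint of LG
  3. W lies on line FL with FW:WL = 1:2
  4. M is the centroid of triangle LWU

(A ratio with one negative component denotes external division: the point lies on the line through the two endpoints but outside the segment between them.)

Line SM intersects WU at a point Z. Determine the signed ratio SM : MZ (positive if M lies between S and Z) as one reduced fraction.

Set U = (0, 0), S = (1, 0), L = (0, 1); any affine frame gives the same invariant.
1. G lies on line SL with SG:GL = 5:(-2) ⇒ G = (-2/3, 5/3)
2. F is the midpoint of LG ⇒ F = (-1/3, 4/3)
3. W lies on line FL with FW:WL = 1:2 ⇒ W = (-2/9, 11/9)
4. M is the centroid of triangle LWU ⇒ M = (-2/27, 20/27)
line SM meets WU at Z = (-40/279, 220/279)
M = S + t·(Z−S) with t = 31/33, so SM:MZ = 31/33:2/33

SM:MZ = 31/2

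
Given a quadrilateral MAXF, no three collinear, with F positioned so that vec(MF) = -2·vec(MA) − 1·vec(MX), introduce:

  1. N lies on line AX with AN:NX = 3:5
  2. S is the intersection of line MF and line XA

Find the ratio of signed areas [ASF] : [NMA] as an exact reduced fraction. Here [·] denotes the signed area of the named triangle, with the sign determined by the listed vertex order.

[ASF]:[NMA] = 32/9

Work in coordinates with M = (0, 0), A = (1, 0), X = (0, 1), F = (-2, -1).
1. N lies on line AX with AN:NX = 3:5 ⇒ N = (5/8, 3/8)
2. S is the intersection of line MF and line XA ⇒ S = (2/3, 1/3)
2·[ASF] = 4/3, 2·[NMA] = 3/8
[ASF]:[NMA] = 4/3:3/8 = 32/9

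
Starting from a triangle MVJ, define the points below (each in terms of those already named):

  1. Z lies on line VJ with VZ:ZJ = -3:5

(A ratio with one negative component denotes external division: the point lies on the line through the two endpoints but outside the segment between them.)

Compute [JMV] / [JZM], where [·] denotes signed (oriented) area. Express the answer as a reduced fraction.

[JMV]:[JZM] = -2/5

Choose coordinates M = (0, 0), V = (1, 0), J = (0, 1).
1. Z lies on line VJ with VZ:ZJ = -3:5 ⇒ Z = (5/2, -3/2)
2·[JMV] = 1, 2·[JZM] = -5/2
[JMV]:[JZM] = 1:-5/2 = -2/5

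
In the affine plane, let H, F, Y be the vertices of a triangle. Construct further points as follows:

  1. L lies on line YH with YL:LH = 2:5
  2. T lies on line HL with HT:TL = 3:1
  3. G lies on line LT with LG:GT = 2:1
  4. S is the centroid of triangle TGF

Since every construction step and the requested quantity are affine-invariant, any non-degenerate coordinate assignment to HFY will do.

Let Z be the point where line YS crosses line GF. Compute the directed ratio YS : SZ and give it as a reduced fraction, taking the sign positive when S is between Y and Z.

YS:SZ = -107/5

Set H = (0, 0), F = (1, 0), Y = (0, 1); any affine frame gives the same invariant.
1. L lies on line YH with YL:LH = 2:5 ⇒ L = (0, 5/7)
2. T lies on line HL with HT:TL = 3:1 ⇒ T = (0, 15/28)
3. G lies on line LT with LG:GT = 2:1 ⇒ G = (0, 25/42)
4. S is the centroid of triangle TGF ⇒ S = (1/3, 95/252)
line YS meets GF at Z = (34/107, 1825/4494)
S = Y + t·(Z−Y) with t = 107/102, so YS:SZ = 107/102:-5/102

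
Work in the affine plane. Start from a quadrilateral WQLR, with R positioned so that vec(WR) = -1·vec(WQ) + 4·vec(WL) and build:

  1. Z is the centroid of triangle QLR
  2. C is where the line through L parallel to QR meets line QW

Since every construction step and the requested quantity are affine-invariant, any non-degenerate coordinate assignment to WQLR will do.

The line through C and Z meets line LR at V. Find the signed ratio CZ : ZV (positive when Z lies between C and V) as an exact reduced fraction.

Choose coordinates W = (0, 0), Q = (1, 0), L = (0, 1), R = (-1, 4).
1. Z is the centroid of triangle QLR ⇒ Z = (0, 5/3)
2. C is where the line through L parallel to QR meets line QW ⇒ C = (1/2, 0)
line CZ meets LR at V = (2, -5)
Z = C + t·(V−C) with t = -1/3, so CZ:ZV = -1/3:4/3

CZ:ZV = -1/4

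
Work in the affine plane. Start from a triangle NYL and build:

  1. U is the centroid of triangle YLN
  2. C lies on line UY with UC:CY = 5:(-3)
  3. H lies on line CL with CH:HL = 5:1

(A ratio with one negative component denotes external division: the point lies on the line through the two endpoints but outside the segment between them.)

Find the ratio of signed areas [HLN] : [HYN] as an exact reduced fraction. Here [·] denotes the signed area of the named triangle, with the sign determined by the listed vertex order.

Set N = (0, 0), Y = (1, 0), L = (0, 1); any affine frame gives the same invariant.
1. U is the centroid of triangle YLN ⇒ U = (1/3, 1/3)
2. C lies on line UY with UC:CY = 5:(-3) ⇒ C = (2, -1/2)
3. H lies on line CL with CH:HL = 5:1 ⇒ H = (1/3, 3/4)
2·[HLN] = 1/3, 2·[HYN] = -3/4
[HLN]:[HYN] = 1/3:-3/4 = -4/9

[HLN]:[HYN] = -4/9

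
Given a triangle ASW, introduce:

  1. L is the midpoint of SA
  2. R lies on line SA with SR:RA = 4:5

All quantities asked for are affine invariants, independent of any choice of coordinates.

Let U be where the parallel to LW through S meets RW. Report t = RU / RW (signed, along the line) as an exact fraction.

t = -8

Set A = (0, 0), S = (1, 0), W = (0, 1); any affine frame gives the same invariant.
1. L is the midpoint of SA ⇒ L = (1/2, 0)
2. R lies on line SA with SR:RA = 4:5 ⇒ R = (5/9, 0)
through S parallel to LW: direction (-1/2, 1); meets RW at U = (5, -8)
U = R + t·(W−R) with t = -8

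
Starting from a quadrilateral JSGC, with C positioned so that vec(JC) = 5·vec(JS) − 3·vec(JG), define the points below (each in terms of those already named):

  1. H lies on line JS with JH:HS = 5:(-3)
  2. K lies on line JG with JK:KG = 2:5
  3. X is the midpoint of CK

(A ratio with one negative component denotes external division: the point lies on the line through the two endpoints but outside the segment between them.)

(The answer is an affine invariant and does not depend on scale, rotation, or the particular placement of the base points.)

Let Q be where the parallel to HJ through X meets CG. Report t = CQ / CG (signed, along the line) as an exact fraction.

Assign J = (0, 0), S = (1, 0), G = (0, 1), C = (5, -3) — the answer is frame-independent, so this choice is without loss of generality.
1. H lies on line JS with JH:HS = 5:(-3) ⇒ H = (5/2, 0)
2. K lies on line JG with JK:KG = 2:5 ⇒ K = (0, 2/7)
3. X is the midpoint of CK ⇒ X = (5/2, -19/14)
through X parallel to HJ: direction (-5/2, 0); meets CG at Q = (165/56, -19/14)
Q = C + t·(G−C) with t = 23/56

t = 23/56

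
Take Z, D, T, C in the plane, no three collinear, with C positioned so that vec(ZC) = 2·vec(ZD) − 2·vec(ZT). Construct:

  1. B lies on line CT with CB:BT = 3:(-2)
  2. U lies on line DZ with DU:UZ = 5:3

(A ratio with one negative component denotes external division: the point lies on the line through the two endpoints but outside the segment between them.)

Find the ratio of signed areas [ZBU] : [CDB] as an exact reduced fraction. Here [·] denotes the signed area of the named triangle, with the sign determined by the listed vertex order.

Assign Z = (0, 0), D = (1, 0), T = (0, 1), C = (2, -2) — the answer is frame-independent, so this choice is without loss of generality.
1. B lies on line CT with CB:BT = 3:(-2) ⇒ B = (-4, 7)
2. U lies on line DZ with DU:UZ = 5:3 ⇒ U = (3/8, 0)
2·[ZBU] = -21/8, 2·[CDB] = 3
[ZBU]:[CDB] = -21/8:3 = -7/8

[ZBU]:[CDB] = -7/8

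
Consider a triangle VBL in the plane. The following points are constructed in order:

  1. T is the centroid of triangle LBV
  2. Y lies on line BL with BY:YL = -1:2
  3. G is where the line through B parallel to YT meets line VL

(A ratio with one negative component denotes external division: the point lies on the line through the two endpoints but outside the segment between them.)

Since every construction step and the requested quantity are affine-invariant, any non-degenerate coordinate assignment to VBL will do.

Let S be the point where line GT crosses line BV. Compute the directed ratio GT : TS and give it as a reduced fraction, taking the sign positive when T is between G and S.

GT:TS = 7/5

Assign V = (0, 0), B = (1, 0), L = (0, 1) — the answer is frame-independent, so this choice is without loss of generality.
1. T is the centroid of triangle LBV ⇒ T = (1/3, 1/3)
2. Y lies on line BL with BY:YL = -1:2 ⇒ Y = (2, -1)
3. G is where the line through B parallel to YT meets line VL ⇒ G = (0, 4/5)
line GT meets BV at S = (4/7, 0)
T = G + t·(S−G) with t = 7/12, so GT:TS = 7/12:5/12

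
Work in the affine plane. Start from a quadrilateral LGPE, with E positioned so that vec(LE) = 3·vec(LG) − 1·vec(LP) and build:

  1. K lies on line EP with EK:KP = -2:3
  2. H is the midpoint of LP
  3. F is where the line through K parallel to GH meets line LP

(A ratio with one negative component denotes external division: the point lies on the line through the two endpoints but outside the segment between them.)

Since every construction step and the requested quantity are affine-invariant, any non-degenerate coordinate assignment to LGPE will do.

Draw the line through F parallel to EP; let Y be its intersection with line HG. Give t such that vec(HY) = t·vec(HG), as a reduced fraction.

Assign L = (0, 0), G = (1, 0), P = (0, 1), E = (3, -1) — the answer is frame-independent, so this choice is without loss of generality.
1. K lies on line EP with EK:KP = -2:3 ⇒ K = (9, -5)
2. H is the midpoint of LP ⇒ H = (0, 1/2)
3. F is where the line through K parallel to GH meets line LP ⇒ F = (0, -1/2)
through F parallel to EP: direction (-3, 2); meets HG at Y = (-6, 7/2)
Y = H + t·(G−H) with t = -6

t = -6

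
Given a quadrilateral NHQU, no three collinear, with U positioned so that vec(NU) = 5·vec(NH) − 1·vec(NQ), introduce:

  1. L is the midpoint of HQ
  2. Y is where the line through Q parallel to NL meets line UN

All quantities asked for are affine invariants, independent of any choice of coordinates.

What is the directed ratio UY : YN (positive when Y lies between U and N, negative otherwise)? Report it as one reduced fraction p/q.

Set N = (0, 0), H = (1, 0), Q = (0, 1), U = (5, -1); any affine frame gives the same invariant.
1. L is the midpoint of HQ ⇒ L = (1/2, 1/2)
2. Y is where the line through Q parallel to NL meets line UN ⇒ Y = (-5/6, 1/6)
Y = U + t·(N−U) with t = 7/6, so UY:YN = t:(1−t) = 7/6:-1/6

UY:YN = -7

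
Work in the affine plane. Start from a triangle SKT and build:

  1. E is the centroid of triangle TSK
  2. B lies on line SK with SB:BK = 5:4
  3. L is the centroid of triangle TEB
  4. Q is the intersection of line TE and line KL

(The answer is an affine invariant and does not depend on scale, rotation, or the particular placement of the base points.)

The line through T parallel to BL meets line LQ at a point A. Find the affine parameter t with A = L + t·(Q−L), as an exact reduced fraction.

Set S = (0, 0), K = (1, 0), T = (0, 1); any affine frame gives the same invariant.
1. E is the centroid of triangle TSK ⇒ E = (1/3, 1/3)
2. B lies on line SK with SB:BK = 5:4 ⇒ B = (5/9, 0)
3. L is the centroid of triangle TEB ⇒ L = (8/27, 4/9)
4. Q is the intersection of line TE and line KL ⇒ Q = (7/26, 6/13)
through T parallel to BL: direction (-7/27, 4/9); meets LQ at A = (49/144, 5/12)
A = L + t·(Q−L) with t = -13/8

t = -13/8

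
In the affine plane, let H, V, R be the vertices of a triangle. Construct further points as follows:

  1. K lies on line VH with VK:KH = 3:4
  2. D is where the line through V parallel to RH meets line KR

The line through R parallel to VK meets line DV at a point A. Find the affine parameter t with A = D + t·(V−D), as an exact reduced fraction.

Set H = (0, 0), V = (1, 0), R = (0, 1); any affine frame gives the same invariant.
1. K lies on line VH with VK:KH = 3:4 ⇒ K = (4/7, 0)
2. D is where the line through V parallel to RH meets line KR ⇒ D = (1, -3/4)
through R parallel to VK: direction (-3/7, 0); meets DV at A = (1, 1)
A = D + t·(V−D) with t = 7/3

t = 7/3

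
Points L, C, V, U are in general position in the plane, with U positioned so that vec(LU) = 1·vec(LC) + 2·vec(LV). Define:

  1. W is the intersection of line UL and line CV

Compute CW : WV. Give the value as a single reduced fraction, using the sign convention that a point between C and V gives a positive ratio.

CW:WV = 2

Set L = (0, 0), C = (1, 0), V = (0, 1), U = (1, 2); any affine frame gives the same invariant.
1. W is the intersection of line UL and line CV ⇒ W = (1/3, 2/3)
W = C + t·(V−C) with t = 2/3, so CW:WV = t:(1−t) = 2/3:1/3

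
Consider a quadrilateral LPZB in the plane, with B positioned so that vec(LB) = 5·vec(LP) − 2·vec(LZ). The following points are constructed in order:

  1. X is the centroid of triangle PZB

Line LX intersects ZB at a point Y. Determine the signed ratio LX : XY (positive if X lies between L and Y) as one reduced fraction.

LX:XY = 13/2

Choose coordinates L = (0, 0), P = (1, 0), Z = (0, 1), B = (5, -2).
1. X is the centroid of triangle PZB ⇒ X = (2, -1/3)
line LX meets ZB at Y = (30/13, -5/13)
X = L + t·(Y−L) with t = 13/15, so LX:XY = 13/15:2/15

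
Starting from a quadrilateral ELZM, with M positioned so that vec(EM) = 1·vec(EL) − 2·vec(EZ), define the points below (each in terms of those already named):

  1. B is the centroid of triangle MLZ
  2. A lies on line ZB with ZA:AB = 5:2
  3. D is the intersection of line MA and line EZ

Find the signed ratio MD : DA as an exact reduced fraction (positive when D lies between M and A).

Choose coordinates E = (0, 0), L = (1, 0), Z = (0, 1), M = (1, -2).
1. B is the centroid of triangle MLZ ⇒ B = (2/3, -1/3)
2. A lies on line ZB with ZA:AB = 5:2 ⇒ A = (10/21, 1/21)
3. D is the intersection of line MA and line EZ ⇒ D = (0, 21/11)
D = M + t·(A−M) with t = 21/11, so MD:DA = t:(1−t) = 21/11:-10/11

MD:DA = -21/10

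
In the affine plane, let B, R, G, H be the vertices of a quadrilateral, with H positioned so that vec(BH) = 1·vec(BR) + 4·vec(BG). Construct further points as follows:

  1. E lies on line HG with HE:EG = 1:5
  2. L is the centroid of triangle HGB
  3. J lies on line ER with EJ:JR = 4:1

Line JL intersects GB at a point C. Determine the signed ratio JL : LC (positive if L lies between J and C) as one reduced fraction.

JL:LC = 19/10

Work in coordinates with B = (0, 0), R = (1, 0), G = (0, 1), H = (1, 4).
1. E lies on line HG with HE:EG = 1:5 ⇒ E = (5/6, 7/2)
2. L is the centroid of triangle HGB ⇒ L = (1/3, 5/3)
3. J lies on line ER with EJ:JR = 4:1 ⇒ J = (29/30, 7/10)
line JL meets GB at C = (0, 124/57)
L = J + t·(C−J) with t = 19/29, so JL:LC = 19/29:10/29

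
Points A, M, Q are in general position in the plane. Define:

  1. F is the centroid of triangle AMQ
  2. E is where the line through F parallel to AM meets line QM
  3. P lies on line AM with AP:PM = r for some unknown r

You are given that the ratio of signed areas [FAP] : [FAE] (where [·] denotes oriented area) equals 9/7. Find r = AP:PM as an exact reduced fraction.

Set A = (0, 0), M = (1, 0), Q = (0, 1); any affine frame gives the same invariant.
1. F is the centroid of triangle AMQ ⇒ F = (1/3, 1/3)
2. E is where the line through F parallel to AM meets line QM ⇒ E = (2/3, 1/3)
3. With AP:PM = r, write λ = r/(r+1) so P = A + λ·(M−A); P is affine-linear in λ
Every point depending on P is an affine combination of P and λ-independent points, so each such coordinate is linear in λ; the λ² term in each signed area is a multiple of (M−A)×(M−A) = 0, so 2·[FAP] and 2·[FAE] are each linear in λ. Evaluating at λ=0 and λ=1:
  2·[FAP] = 1/3·λ,   2·[FAE] = 1/9
So [FAP]:[FAE] = (1/3·λ) / (1/9). Setting this equal to 9/7:
  1/3·λ = 9/7·(1/9)  ⇒  λ = 3/7
Then r = λ/(1−λ) = (3/7)/(4/7) = 3/4. Check: with r = 3/4, P = (3/7, 0) and [FAP]:[FAE] = 9/7 as required.

r = 3/4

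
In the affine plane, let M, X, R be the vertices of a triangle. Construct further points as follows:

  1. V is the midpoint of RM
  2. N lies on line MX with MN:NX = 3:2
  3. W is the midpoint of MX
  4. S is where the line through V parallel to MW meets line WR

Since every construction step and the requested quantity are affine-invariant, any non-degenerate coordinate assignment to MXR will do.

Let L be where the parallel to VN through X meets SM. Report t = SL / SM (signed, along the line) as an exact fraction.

t = -3/17

Set M = (0, 0), X = (1, 0), R = (0, 1); any affine frame gives the same invariant.
1. V is the midpoint of RM ⇒ V = (0, 1/2)
2. N lies on line MX with MN:NX = 3:2 ⇒ N = (3/5, 0)
3. W is the midpoint of MX ⇒ W = (1/2, 0)
4. S is where the line through V parallel to MW meets line WR ⇒ S = (1/4, 1/2)
through X parallel to VN: direction (3/5, -1/2); meets SM at L = (5/17, 10/17)
L = S + t·(M−S) with t = -3/17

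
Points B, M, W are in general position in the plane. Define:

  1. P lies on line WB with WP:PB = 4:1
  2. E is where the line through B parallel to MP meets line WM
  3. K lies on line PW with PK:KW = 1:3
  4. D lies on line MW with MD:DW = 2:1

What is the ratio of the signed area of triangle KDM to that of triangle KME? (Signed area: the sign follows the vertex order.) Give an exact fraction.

[KDM]:[KME] = 8/3

Work in coordinates with B = (0, 0), M = (1, 0), W = (0, 1).
1. P lies on line WB with WP:PB = 4:1 ⇒ P = (0, 1/5)
2. E is where the line through B parallel to MP meets line WM ⇒ E = (5/4, -1/4)
3. K lies on line PW with PK:KW = 1:3 ⇒ K = (0, 2/5)
4. D lies on line MW with MD:DW = 2:1 ⇒ D = (1/3, 2/3)
2·[KDM] = -2/5, 2·[KME] = -3/20
[KDM]:[KME] = -2/5:-3/20 = 8/3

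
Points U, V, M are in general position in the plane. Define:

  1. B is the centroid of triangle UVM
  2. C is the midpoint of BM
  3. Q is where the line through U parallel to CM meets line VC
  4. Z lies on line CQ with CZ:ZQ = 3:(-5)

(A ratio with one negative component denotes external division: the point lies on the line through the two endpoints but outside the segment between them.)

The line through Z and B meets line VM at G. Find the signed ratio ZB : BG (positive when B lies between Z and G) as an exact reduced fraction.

Choose coordinates U = (0, 0), V = (1, 0), M = (0, 1).
1. B is the centroid of triangle UVM ⇒ B = (1/3, 1/3)
2. C is the midpoint of BM ⇒ C = (1/6, 2/3)
3. Q is where the line through U parallel to CM meets line VC ⇒ Q = (-2/3, 4/3)
4. Z lies on line CQ with CZ:ZQ = 3:(-5) ⇒ Z = (17/12, -1/3)
line ZB meets VM at G = (6/5, -1/5)
B = Z + t·(G−Z) with t = 5, so ZB:BG = 5:-4

ZB:BG = -5/4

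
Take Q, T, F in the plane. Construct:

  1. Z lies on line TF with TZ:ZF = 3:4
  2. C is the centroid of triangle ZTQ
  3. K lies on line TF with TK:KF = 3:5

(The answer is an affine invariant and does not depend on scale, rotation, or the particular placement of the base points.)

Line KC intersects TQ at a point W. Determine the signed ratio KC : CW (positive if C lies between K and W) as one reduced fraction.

KC:CW = 13/8

Choose coordinates Q = (0, 0), T = (1, 0), F = (0, 1).
1. Z lies on line TF with TZ:ZF = 3:4 ⇒ Z = (4/7, 3/7)
2. C is the centroid of triangle ZTQ ⇒ C = (11/21, 1/7)
3. K lies on line TF with TK:KF = 3:5 ⇒ K = (5/8, 3/8)
line KC meets TQ at W = (6/13, 0)
C = K + t·(W−K) with t = 13/21, so KC:CW = 13/21:8/21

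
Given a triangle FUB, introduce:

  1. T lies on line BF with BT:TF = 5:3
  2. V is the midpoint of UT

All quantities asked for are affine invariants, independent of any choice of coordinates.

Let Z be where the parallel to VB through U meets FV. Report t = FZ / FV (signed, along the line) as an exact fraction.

Set F = (0, 0), U = (1, 0), B = (0, 1); any affine frame gives the same invariant.
1. T lies on line BF with BT:TF = 5:3 ⇒ T = (0, 3/8)
2. V is the midpoint of UT ⇒ V = (1/2, 3/16)
through U parallel to VB: direction (-1/2, 13/16); meets FV at Z = (13/16, 39/128)
Z = F + t·(V−F) with t = 13/8

t = 13/8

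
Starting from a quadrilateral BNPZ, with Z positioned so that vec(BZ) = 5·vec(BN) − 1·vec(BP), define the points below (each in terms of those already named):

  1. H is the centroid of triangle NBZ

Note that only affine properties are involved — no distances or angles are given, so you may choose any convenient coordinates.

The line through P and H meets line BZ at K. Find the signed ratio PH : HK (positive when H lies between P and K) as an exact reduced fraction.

Set B = (0, 0), N = (1, 0), P = (0, 1), Z = (5, -1); any affine frame gives the same invariant.
1. H is the centroid of triangle NBZ ⇒ H = (2, -1/3)
line PH meets BZ at K = (15/7, -3/7)
H = P + t·(K−P) with t = 14/15, so PH:HK = 14/15:1/15

PH:HK = 14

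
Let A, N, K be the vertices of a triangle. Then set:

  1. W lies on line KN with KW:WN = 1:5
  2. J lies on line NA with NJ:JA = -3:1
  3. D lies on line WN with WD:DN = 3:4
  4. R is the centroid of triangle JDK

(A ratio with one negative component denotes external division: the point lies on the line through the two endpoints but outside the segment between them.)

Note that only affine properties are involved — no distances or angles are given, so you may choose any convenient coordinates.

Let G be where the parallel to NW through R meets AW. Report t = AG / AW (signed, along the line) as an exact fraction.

t = 1/2

Choose coordinates A = (0, 0), N = (1, 0), K = (0, 1).
1. W lies on line KN with KW:WN = 1:5 ⇒ W = (1/6, 5/6)
2. J lies on line NA with NJ:JA = -3:1 ⇒ J = (-1/2, 0)
3. D lies on line WN with WD:DN = 3:4 ⇒ D = (11/21, 10/21)
4. R is the centroid of triangle JDK ⇒ R = (1/126, 31/63)
through R parallel to NW: direction (-5/6, 5/6); meets AW at G = (1/12, 5/12)
G = A + t·(W−A) with t = 1/2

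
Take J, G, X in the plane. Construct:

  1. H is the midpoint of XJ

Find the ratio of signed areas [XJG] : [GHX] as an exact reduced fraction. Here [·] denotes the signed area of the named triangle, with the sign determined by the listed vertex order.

Assign J = (0, 0), G = (1, 0), X = (0, 1) — the answer is frame-independent, so this choice is without loss of generality.
1. H is the midpoint of XJ ⇒ H = (0, 1/2)
2·[XJG] = 1, 2·[GHX] = -1/2
[XJG]:[GHX] = 1:-1/2 = -2

[XJG]:[GHX] = -2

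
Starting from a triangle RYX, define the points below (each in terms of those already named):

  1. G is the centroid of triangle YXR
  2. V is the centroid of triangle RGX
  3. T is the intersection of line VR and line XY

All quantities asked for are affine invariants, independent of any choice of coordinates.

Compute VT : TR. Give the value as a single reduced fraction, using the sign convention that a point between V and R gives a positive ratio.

VT:TR = -4/9

Set R = (0, 0), Y = (1, 0), X = (0, 1); any affine frame gives the same invariant.
1. G is the centroid of triangle YXR ⇒ G = (1/3, 1/3)
2. V is the centroid of triangle RGX ⇒ V = (1/9, 4/9)
3. T is the intersection of line VR and line XY ⇒ T = (1/5, 4/5)
T = V + t·(R−V) with t = -4/5, so VT:TR = t:(1−t) = -4/5:9/5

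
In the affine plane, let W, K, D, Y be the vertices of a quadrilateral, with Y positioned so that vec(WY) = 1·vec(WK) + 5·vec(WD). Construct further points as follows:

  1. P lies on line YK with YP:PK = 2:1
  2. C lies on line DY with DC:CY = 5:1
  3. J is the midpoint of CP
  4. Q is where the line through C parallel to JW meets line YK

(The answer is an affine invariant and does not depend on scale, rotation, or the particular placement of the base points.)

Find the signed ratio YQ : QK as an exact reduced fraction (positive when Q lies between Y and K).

Set W = (0, 0), K = (1, 0), D = (0, 1), Y = (1, 5); any affine frame gives the same invariant.
1. P lies on line YK with YP:PK = 2:1 ⇒ P = (1, 5/3)
2. C lies on line DY with DC:CY = 5:1 ⇒ C = (5/6, 13/3)
3. J is the midpoint of CP ⇒ J = (11/12, 3)
4. Q is where the line through C parallel to JW meets line YK ⇒ Q = (1, 161/33)
Q = Y + t·(K−Y) with t = 4/165, so YQ:QK = t:(1−t) = 4/165:161/165

YQ:QK = 4/161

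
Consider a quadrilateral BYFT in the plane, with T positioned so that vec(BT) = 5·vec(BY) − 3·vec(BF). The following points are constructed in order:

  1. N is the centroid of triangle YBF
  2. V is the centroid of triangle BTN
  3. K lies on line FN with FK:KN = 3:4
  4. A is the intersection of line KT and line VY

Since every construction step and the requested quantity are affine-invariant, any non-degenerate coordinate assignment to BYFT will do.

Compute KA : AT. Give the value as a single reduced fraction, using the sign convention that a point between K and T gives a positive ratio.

Choose coordinates B = (0, 0), Y = (1, 0), F = (0, 1), T = (5, -3).
1. N is the centroid of triangle YBF ⇒ N = (1/3, 1/3)
2. V is the centroid of triangle BTN ⇒ V = (16/9, -8/9)
3. K lies on line FN with FK:KN = 3:4 ⇒ K = (1/7, 5/7)
4. A is the intersection of line KT and line VY ⇒ A = (38/45, 8/45)
A = K + t·(T−K) with t = 13/90, so KA:AT = t:(1−t) = 13/90:77/90

KA:AT = 13/77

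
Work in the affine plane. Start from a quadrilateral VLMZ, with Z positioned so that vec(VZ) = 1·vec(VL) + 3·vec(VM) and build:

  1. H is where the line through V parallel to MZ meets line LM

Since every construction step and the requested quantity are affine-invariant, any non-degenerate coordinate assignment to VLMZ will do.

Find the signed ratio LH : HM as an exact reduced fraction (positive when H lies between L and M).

LH:HM = 2

Work in coordinates with V = (0, 0), L = (1, 0), M = (0, 1), Z = (1, 3).
1. H is where the line through V parallel to MZ meets line LM ⇒ H = (1/3, 2/3)
H = L + t·(M−L) with t = 2/3, so LH:HM = t:(1−t) = 2/3:1/3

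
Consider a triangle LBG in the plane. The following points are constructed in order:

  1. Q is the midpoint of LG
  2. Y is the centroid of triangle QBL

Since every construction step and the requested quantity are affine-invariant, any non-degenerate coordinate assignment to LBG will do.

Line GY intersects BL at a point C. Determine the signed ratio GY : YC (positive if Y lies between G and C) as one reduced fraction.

Assign L = (0, 0), B = (1, 0), G = (0, 1) — the answer is frame-independent, so this choice is without loss of generality.
1. Q is the midpoint of LG ⇒ Q = (0, 1/2)
2. Y is the centroid of triangle QBL ⇒ Y = (1/3, 1/6)
line GY meets BL at C = (2/5, 0)
Y = G + t·(C−G) with t = 5/6, so GY:YC = 5/6:1/6

GY:YC = 5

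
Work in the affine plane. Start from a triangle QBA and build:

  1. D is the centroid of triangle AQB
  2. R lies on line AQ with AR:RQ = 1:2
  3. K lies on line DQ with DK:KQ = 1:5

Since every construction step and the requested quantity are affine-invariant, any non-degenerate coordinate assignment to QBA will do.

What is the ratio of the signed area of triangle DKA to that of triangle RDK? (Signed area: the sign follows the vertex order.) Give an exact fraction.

[DKA]:[RDK] = 3/2

Set Q = (0, 0), B = (1, 0), A = (0, 1); any affine frame gives the same invariant.
1. D is the centroid of triangle AQB ⇒ D = (1/3, 1/3)
2. R lies on line AQ with AR:RQ = 1:2 ⇒ R = (0, 2/3)
3. K lies on line DQ with DK:KQ = 1:5 ⇒ K = (5/18, 5/18)
2·[DKA] = -1/18, 2·[RDK] = -1/27
[DKA]:[RDK] = -1/18:-1/27 = 3/2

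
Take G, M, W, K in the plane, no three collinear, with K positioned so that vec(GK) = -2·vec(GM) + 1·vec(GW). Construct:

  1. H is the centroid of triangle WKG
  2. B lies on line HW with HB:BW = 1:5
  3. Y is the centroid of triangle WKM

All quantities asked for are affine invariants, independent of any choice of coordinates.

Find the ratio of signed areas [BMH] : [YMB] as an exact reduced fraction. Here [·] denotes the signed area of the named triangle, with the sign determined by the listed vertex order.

Set G = (0, 0), M = (1, 0), W = (0, 1), K = (-2, 1); any affine frame gives the same invariant.
1. H is the centroid of triangle WKG ⇒ H = (-2/3, 2/3)
2. B lies on line HW with HB:BW = 1:5 ⇒ B = (-5/9, 13/18)
3. Y is the centroid of triangle WKM ⇒ Y = (-1/3, 2/3)
2·[BMH] = -1/6, 2·[YMB] = -2/27
[BMH]:[YMB] = -1/6:-2/27 = 9/4

[BMH]:[YMB] = 9/4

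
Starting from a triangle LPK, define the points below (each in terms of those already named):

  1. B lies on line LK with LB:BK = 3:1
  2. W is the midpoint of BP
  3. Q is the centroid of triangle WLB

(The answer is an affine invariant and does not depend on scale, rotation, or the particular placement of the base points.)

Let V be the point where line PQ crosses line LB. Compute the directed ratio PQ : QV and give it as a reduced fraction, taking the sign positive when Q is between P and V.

Work in coordinates with L = (0, 0), P = (1, 0), K = (0, 1).
1. B lies on line LK with LB:BK = 3:1 ⇒ B = (0, 3/4)
2. W is the midpoint of BP ⇒ W = (1/2, 3/8)
3. Q is the centroid of triangle WLB ⇒ Q = (1/6, 3/8)
line PQ meets LB at V = (0, 9/20)
Q = P + t·(V−P) with t = 5/6, so PQ:QV = 5/6:1/6

PQ:QV = 5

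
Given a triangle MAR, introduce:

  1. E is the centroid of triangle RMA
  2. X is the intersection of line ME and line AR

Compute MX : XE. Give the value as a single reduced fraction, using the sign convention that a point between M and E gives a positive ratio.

Set M = (0, 0), A = (1, 0), R = (0, 1); any affine frame gives the same invariant.
1. E is the centroid of triangle RMA ⇒ E = (1/3, 1/3)
2. X is the intersection of line ME and line AR ⇒ X = (1/2, 1/2)
X = M + t·(E−M) with t = 3/2, so MX:XE = t:(1−t) = 3/2:-1/2

MX:XE = -3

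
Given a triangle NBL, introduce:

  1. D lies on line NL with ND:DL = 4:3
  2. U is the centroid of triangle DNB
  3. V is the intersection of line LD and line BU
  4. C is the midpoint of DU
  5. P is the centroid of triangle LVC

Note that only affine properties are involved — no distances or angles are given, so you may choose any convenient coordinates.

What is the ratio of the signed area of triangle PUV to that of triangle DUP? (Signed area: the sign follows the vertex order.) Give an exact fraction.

Work in coordinates with N = (0, 0), B = (1, 0), L = (0, 1).
1. D lies on line NL with ND:DL = 4:3 ⇒ D = (0, 4/7)
2. U is the centroid of triangle DNB ⇒ U = (1/3, 4/21)
3. V is the intersection of line LD and line BU ⇒ V = (0, 2/7)
4. C is the midpoint of DU ⇒ C = (1/6, 8/21)
5. P is the centroid of triangle LVC ⇒ P = (1/18, 5/9)
2·[PUV] = -2/21, 2·[DUP] = 1/63
[PUV]:[DUP] = -2/21:1/63 = -6

[PUV]:[DUP] = -6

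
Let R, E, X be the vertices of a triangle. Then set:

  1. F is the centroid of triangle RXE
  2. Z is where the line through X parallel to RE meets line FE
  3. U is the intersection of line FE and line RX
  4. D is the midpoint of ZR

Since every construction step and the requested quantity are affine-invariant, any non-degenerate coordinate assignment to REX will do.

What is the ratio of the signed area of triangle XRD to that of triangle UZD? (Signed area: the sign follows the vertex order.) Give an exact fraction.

Work in coordinates with R = (0, 0), E = (1, 0), X = (0, 1).
1. F is the centroid of triangle RXE ⇒ F = (1/3, 1/3)
2. Z is where the line through X parallel to RE meets line FE ⇒ Z = (-1, 1)
3. U is the intersection of line FE and line RX ⇒ U = (0, 1/2)
4. D is the midpoint of ZR ⇒ D = (-1/2, 1/2)
2·[XRD] = -1/2, 2·[UZD] = 1/4
[XRD]:[UZD] = -1/2:1/4 = -2

[XRD]:[UZD] = -2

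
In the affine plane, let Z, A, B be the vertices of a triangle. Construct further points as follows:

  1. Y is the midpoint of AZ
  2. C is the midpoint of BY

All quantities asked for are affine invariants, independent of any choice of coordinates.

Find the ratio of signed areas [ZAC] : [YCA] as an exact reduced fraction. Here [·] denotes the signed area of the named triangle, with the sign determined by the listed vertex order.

[ZAC]:[YCA] = -2

Set Z = (0, 0), A = (1, 0), B = (0, 1); any affine frame gives the same invariant.
1. Y is the midpoint of AZ ⇒ Y = (1/2, 0)
2. C is the midpoint of BY ⇒ C = (1/4, 1/2)
2·[ZAC] = 1/2, 2·[YCA] = -1/4
[ZAC]:[YCA] = 1/2:-1/4 = -2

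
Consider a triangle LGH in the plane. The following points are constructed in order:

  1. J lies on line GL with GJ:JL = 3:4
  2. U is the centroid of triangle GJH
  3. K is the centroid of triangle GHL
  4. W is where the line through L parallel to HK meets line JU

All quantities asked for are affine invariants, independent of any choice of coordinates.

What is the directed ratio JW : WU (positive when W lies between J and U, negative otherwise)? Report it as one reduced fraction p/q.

JW:WU = -24/29

Work in coordinates with L = (0, 0), G = (1, 0), H = (0, 1).
1. J lies on line GL with GJ:JL = 3:4 ⇒ J = (4/7, 0)
2. U is the centroid of triangle GJH ⇒ U = (11/21, 1/3)
3. K is the centroid of triangle GHL ⇒ K = (1/3, 1/3)
4. W is where the line through L parallel to HK meets line JU ⇒ W = (4/5, -8/5)
W = J + t·(U−J) with t = -24/5, so JW:WU = t:(1−t) = -24/5:29/5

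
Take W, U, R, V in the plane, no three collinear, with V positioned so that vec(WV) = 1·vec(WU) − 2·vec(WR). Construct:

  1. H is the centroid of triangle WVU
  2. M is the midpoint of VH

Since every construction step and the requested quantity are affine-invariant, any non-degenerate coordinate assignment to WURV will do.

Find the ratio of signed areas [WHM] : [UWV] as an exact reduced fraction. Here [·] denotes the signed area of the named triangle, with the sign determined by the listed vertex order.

[WHM]:[UWV] = -1/6

Assign W = (0, 0), U = (1, 0), R = (0, 1), V = (1, -2) — the answer is frame-independent, so this choice is without loss of generality.
1. H is the centroid of triangle WVU ⇒ H = (2/3, -2/3)
2. M is the midpoint of VH ⇒ M = (5/6, -4/3)
2·[WHM] = -1/3, 2·[UWV] = 2
[WHM]:[UWV] = -1/3:2 = -1/6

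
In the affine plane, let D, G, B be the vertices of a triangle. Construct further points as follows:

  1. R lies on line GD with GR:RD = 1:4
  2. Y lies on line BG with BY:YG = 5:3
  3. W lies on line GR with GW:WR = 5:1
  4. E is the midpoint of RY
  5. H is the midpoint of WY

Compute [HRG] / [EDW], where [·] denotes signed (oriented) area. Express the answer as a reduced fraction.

[HRG]:[EDW] = 6/25

Work in coordinates with D = (0, 0), G = (1, 0), B = (0, 1).
1. R lies on line GD with GR:RD = 1:4 ⇒ R = (4/5, 0)
2. Y lies on line BG with BY:YG = 5:3 ⇒ Y = (5/8, 3/8)
3. W lies on line GR with GW:WR = 5:1 ⇒ W = (5/6, 0)
4. E is the midpoint of RY ⇒ E = (57/80, 3/16)
5. H is the midpoint of WY ⇒ H = (35/48, 3/16)
2·[HRG] = 3/80, 2·[EDW] = 5/32
[HRG]:[EDW] = 3/80:5/32 = 6/25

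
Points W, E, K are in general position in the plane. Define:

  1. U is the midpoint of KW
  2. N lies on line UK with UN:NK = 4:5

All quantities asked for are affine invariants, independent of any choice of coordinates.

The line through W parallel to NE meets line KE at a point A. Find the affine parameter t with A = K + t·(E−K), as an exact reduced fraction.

t = 18/5

Choose coordinates W = (0, 0), E = (1, 0), K = (0, 1).
1. U is the midpoint of KW ⇒ U = (0, 1/2)
2. N lies on line UK with UN:NK = 4:5 ⇒ N = (0, 13/18)
through W parallel to NE: direction (1, -13/18); meets KE at A = (18/5, -13/5)
A = K + t·(E−K) with t = 18/5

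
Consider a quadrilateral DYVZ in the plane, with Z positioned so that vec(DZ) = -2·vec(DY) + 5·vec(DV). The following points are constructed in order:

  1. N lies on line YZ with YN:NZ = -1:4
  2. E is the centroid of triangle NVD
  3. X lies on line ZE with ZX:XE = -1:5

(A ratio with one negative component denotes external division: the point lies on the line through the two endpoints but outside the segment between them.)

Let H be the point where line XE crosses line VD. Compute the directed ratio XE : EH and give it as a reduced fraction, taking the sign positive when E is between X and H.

XE:EH = -5

Assign D = (0, 0), Y = (1, 0), V = (0, 1), Z = (-2, 5) — the answer is frame-independent, so this choice is without loss of generality.
1. N lies on line YZ with YN:NZ = -1:4 ⇒ N = (2, -5/3)
2. E is the centroid of triangle NVD ⇒ E = (2/3, -2/9)
3. X lies on line ZE with ZX:XE = -1:5 ⇒ X = (-8/3, 227/36)
line XE meets VD at H = (0, 13/12)
E = X + t·(H−X) with t = 5/4, so XE:EH = 5/4:-1/4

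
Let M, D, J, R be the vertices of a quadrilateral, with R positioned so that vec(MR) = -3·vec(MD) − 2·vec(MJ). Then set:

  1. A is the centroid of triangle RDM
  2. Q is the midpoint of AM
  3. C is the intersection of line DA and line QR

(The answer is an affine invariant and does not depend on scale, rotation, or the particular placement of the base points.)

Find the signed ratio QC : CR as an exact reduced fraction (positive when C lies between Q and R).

QC:CR = 1/2

Set M = (0, 0), D = (1, 0), J = (0, 1), R = (-3, -2); any affine frame gives the same invariant.
1. A is the centroid of triangle RDM ⇒ A = (-2/3, -2/3)
2. Q is the midpoint of AM ⇒ Q = (-1/3, -1/3)
3. C is the intersection of line DA and line QR ⇒ C = (-11/9, -8/9)
C = Q + t·(R−Q) with t = 1/3, so QC:CR = t:(1−t) = 1/3:2/3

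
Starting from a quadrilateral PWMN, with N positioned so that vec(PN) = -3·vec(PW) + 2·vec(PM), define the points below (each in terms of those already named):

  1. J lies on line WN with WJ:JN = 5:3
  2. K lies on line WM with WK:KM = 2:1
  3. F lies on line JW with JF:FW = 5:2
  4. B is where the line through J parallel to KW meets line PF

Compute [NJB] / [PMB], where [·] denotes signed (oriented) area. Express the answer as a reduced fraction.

[NJB]:[PMB] = -75/8

Set P = (0, 0), W = (1, 0), M = (0, 1), N = (-3, 2); any affine frame gives the same invariant.
1. J lies on line WN with WJ:JN = 5:3 ⇒ J = (-3/2, 5/4)
2. K lies on line WM with WK:KM = 2:1 ⇒ K = (1/3, 2/3)
3. F lies on line JW with JF:FW = 5:2 ⇒ F = (2/7, 5/14)
4. B is where the line through J parallel to KW meets line PF ⇒ B = (-1/9, -5/36)
2·[NJB] = -25/24, 2·[PMB] = 1/9
[NJB]:[PMB] = -25/24:1/9 = -75/8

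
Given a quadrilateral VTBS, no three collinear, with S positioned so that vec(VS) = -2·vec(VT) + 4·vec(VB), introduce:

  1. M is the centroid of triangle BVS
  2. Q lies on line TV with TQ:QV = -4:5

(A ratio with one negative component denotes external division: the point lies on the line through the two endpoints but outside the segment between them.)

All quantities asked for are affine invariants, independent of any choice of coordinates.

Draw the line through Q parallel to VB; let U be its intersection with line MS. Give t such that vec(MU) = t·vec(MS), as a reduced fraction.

Choose coordinates V = (0, 0), T = (1, 0), B = (0, 1), S = (-2, 4).
1. M is the centroid of triangle BVS ⇒ M = (-2/3, 5/3)
2. Q lies on line TV with TQ:QV = -4:5 ⇒ Q = (5, 0)
through Q parallel to VB: direction (0, 1); meets MS at U = (5, -33/4)
U = M + t·(S−M) with t = -17/4

t = -17/4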